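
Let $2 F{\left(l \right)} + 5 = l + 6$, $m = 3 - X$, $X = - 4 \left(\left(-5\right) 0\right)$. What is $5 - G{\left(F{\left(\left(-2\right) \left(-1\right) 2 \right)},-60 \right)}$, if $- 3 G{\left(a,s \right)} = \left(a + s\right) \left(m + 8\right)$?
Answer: $- \frac{1235}{6} \approx -205.83$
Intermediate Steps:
$X = 0$ ($X = \left(-4\right) 0 = 0$)
$m = 3$ ($m = 3 - 0 = 3 + 0 = 3$)
$F{\left(l \right)} = \frac{1}{2} + \frac{l}{2}$ ($F{\left(l \right)} = - \frac{5}{2} + \frac{l + 6}{2} = - \frac{5}{2} + \frac{6 + l}{2} = - \frac{5}{2} + \left(3 + \frac{l}{2}\right) = \frac{1}{2} + \frac{l}{2}$)
$G{\left(a,s \right)} = - \frac{11 a}{3} - \frac{11 s}{3}$ ($G{\left(a,s \right)} = - \frac{\left(a + s\right) \left(3 + 8\right)}{3} = - \frac{\left(a + s\right) 11}{3} = - \frac{11 a + 11 s}{3} = - \frac{11 a}{3} - \frac{11 s}{3}$)
$5 - G{\left(F{\left(\left(-2\right) \left(-1\right) 2 \right)},-60 \right)} = 5 - \left(- \frac{11 \left(\frac{1}{2} + \frac{\left(-2\right) \left(-1\right) 2}{2}\right)}{3} - -220\right) = 5 - \left(- \frac{11 \left(\frac{1}{2} + \frac{2 \cdot 2}{2}\right)}{3} + 220\right) = 5 - \left(- \frac{11 \left(\frac{1}{2} + \frac{1}{2} \cdot 4\right)}{3} + 220\right) = 5 - \left(- \frac{11 \left(\frac{1}{2} + 2\right)}{3} + 220\right) = 5 - \left(\left(- \frac{11}{3}\right) \frac{5}{2} + 220\right) = 5 - \left(- \frac{55}{6} + 220\right) = 5 - \frac{1265}{6} = - \frac{1235}{6}$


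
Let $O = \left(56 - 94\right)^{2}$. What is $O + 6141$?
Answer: $7585$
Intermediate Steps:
$O = 1444$ ($O = \left(-38\right)^{2} = 1444$)
$O + 6141 = 1444 + 6141 = 7585$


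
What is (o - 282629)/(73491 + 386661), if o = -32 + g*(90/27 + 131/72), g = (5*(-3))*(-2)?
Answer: -3390077/5521824 ≈ -0.61394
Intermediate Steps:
g = 30 (g = -15*(-2) = 30)
o = 1471/12 (o = -32 + 30*(90/27 + 131/72) = -32 + 30*(90*(1/27) + 131*(1/72)) = -32 + 30*(10/3 + 131/72) = -32 + 30*(371/72) = -32 + 1855/12 = 1471/12 ≈ 122.58)
(o - 282629)/(73491 + 386661) = (1471/12 - 282629)/(73491 + 386661) = -3390077/12/460152 = -3390077/12*1/460152 = -3390077/5521824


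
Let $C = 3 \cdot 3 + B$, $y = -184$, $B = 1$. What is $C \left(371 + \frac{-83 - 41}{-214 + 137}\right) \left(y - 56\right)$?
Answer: $- \frac{68858400}{77} \approx -8.9427 \cdot 10^{5}$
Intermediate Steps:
$C = 10$ ($C = 3 \cdot 3 + 1 = 9 + 1 = 10$)
$C \left(371 + \frac{-83 - 41}{-214 + 137}\right) \left(y - 56\right) = 10 \left(371 + \frac{-83 - 41}{-214 + 137}\right) \left(-184 - 56\right) = 10 \left(371 - \frac{124}{-77}\right) \left(-240\right) = 10 \left(371 - - \frac{124}{77}\right) \left(-240\right) = 10 \left(371 + \frac{124}{77}\right) \left(-240\right) = 10 \cdot \frac{28691}{77} \left(-240\right) = 10 \left(- \frac{6885840}{77}\right) = - \frac{68858400}{77}$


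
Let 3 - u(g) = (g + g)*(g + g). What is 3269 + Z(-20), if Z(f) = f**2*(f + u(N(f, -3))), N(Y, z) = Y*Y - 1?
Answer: -254725131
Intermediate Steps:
N(Y, z) = -1 + Y**2 (N(Y, z) = Y**2 - 1 = -1 + Y**2)
u(g) = 3 - 4*g**2 (u(g) = 3 - (g + g)*(g + g) = 3 - 2*g*2*g = 3 - 4*g**2)
Z(f) = f**2*(3 + f - 4*(-1 + f**2)**2) (Z(f) = f**2*(f + (3 - 4*(-1 + f**2)**2)) = f**2*(3 + f - 4*(-1 + f**2)**2))
3269 + Z(-20) = 3269 + (-20)**2*(3 - 20 - 4*(-1 + (-20)**2)**2) = 3269 + 400*(3 - 20 - 4*(-1 + 400)**2) = 3269 + 400*(3 - 20 - 4*399**2) = 3269 + 400*(3 - 20 - 4*159201) = 3269 + 400*(3 - 20 - 636804) = 3269 + 400*(-636821) = 3269 - 254728400 = -254725131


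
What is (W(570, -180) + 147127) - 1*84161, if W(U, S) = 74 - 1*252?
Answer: 62788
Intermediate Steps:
W(U, S) = -178 (W(U, S) = 74 - 252 = -178)
(W(570, -180) + 147127) - 1*84161 = (-178 + 147127) - 1*84161 = 146949 - 84161 = 62788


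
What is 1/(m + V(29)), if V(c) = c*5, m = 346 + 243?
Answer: 1/734 ≈ 0.0013624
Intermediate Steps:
m = 589
V(c) = 5*c
1/(m + V(29)) = 1/(589 + 5*29) = 1/(589 + 145) = 1/734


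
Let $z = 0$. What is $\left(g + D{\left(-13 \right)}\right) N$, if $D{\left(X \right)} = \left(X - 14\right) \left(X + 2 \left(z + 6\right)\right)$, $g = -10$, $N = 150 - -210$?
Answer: $6120$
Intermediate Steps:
$N = 360$ ($N = 150 + 210 = 360$)
$D{\left(X \right)} = \left(-14 + X\right) \left(12 + X\right)$ ($D{\left(X \right)} = \left(X - 14\right) \left(X + 2 \left(0 + 6\right)\right) = \left(-14 + X\right) \left(X + 2 \cdot 6\right) = \left(-14 + X\right) \left(X + 12\right) = \left(-14 + X\right) \left(12 + X\right)$)
$\left(g + D{\left(-13 \right)}\right) N = \left(-10 - \left(142 - 169\right)\right) 360 = \left(-10 + \left(-168 + 169 + 26\right)\right) 360 = \left(-10 + 27\right) 360 = 17 \cdot 360 = 6120$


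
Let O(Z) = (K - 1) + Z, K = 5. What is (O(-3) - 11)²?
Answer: 100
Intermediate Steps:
O(Z) = 4 + Z (O(Z) = (5 - 1) + Z = 4 + Z)
(O(-3) - 11)² = ((4 - 3) - 11)² = (1 - 11)² = (-10)² = 100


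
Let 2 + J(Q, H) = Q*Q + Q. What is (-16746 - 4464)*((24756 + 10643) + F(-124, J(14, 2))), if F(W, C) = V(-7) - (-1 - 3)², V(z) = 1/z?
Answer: -750470400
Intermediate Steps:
J(Q, H) = -2 + Q + Q² (J(Q, H) = -2 + (Q*Q + Q) = -2 + (Q² + Q) = -2 + (Q + Q²) = -2 + Q + Q²)
F(W, C) = -113/7 (F(W, C) = 1/(-7) - (-1 - 3)² = -⅐ - 1*(-4)² = -⅐ - 1*16 = -⅐ - 16 = -113/7)
(-16746 - 4464)*((24756 + 10643) + F(-124, J(14, 2))) = (-16746 - 4464)*((24756 + 10643) - 113/7) = -21210*(35399 - 113/7) = -21210*247680/7 = -750470400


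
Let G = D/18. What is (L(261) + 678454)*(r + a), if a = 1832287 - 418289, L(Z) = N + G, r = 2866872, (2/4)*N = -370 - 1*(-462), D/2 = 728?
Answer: 26149565968900/9 ≈ 2.9055e+12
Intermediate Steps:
D = 1456 (D = 2*728 = 1456)
N = 184 (N = 2*(-370 - 1*(-462)) = 2*(-370 + 462) = 2*92 = 184)
G = 728/9 (G = 1456/18 = 1456*(1/18) = 728/9 ≈ 80.889)
L(Z) = 2384/9 (L(Z) = 184 + 728/9 = 2384/9)
a = 1413998
(L(261) + 678454)*(r + a) = (2384/9 + 678454)*(2866872 + 1413998) = (6108470/9)*4280870 = 26149565968900/9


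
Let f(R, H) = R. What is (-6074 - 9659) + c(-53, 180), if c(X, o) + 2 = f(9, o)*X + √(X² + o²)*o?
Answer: -16212 + 180*√35209 ≈ 17563.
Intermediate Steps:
c(X, o) = -2 + 9*X + o*√(X² + o²) (c(X, o) = -2 + (9*X + √(X² + o²)*o) = -2 + (9*X + o*√(X² + o²)) = -2 + 9*X + o*√(X² + o²))
(-6074 - 9659) + c(-53, 180) = (-6074 - 9659) + (-2 + 9*(-53) + 180*√((-53)² + 180²)) = -15733 + (-2 - 477 + 180*√(2809 + 32400)) = -15733 + (-2 - 477 + 180*√35209) = -15733 + (-479 + 180*√35209) = -16212 + 180*√35209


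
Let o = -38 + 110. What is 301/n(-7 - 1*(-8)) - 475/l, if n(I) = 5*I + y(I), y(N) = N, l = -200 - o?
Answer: 42361/816 ≈ 51.913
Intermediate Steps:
o = 72
l = -272 (l = -200 - 1*72 = -200 - 72 = -272)
n(I) = 6*I (n(I) = 5*I + I = 6*I)
301/n(-7 - 1*(-8)) - 475/l = 301/((6*(-7 - 1*(-8)))) - 475/(-272) = 301/((6*(-7 + 8))) - 475*(-1/272) = 301/((6*1)) + 475/272 = 301/6 + 475/272 = 42361/816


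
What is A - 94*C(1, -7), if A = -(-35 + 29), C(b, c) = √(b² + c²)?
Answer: 6 - 470*√2 ≈ -658.68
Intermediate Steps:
A = 6 (A = -1*(-6) = 6)
A - 94*C(1, -7) = 6 - 94*√(1² + (-7)²) = 6 - 94*√(1 + 49) = 6 - 470*√2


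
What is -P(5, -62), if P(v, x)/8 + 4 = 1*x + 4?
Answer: 496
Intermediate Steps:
P(v, x) = 8*x (P(v, x) = -32 + 8*(1*x + 4) = -32 + 8*(x + 4) = -32 + 8*(4 + x) = -32 + (32 + 8*x) = 8*x)
-P(5, -62) = -8*(-62) = -1*(-496) = 496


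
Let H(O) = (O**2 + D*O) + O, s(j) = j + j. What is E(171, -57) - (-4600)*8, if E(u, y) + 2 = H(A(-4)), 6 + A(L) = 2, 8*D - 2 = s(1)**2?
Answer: 36807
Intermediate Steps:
s(j) = 2*j
D = 3/4 (D = 1/4 + (2*1)**2/8 = 1/4 + (1/8)*2**2 = 1/4 + (1/8)*4 = 1/4 + 1/2 = 3/4 ≈ 0.75000)
A(L) = -4 (A(L) = -6 + 2 = -4)
H(O) = O**2 + 7*O/4 (H(O) = (O**2 + 3*O/4) + O = O**2 + 7*O/4)
E(u, y) = 7 (E(u, y) = -2 + (1/4)*(-4)*(7 + 4*(-4)) = -2 + (1/4)*(-4)*(7 - 16) = -2 + (1/4)*(-4)*(-9) = -2 + 9 = 7)
E(171, -57) - (-4600)*8 = 7 - (-4600)*8 = 7 - 1*(-36800) = 7 + 36800 = 36807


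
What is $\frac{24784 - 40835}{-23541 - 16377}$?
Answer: $\frac{16051}{39918} \approx 0.4021$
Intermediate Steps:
$\frac{24784 - 40835}{-23541 - 16377} = - \frac{16051}{-39918} = \left(-16051\right) \left(- \frac{1}{39918}\right) = \frac{16051}{39918}$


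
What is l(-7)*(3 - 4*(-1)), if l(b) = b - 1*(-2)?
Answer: -35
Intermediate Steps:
l(b) = 2 + b (l(b) = b + 2 = 2 + b)
l(-7)*(3 - 4*(-1)) = (2 - 7)*(3 - 4*(-1)) = -5*(3 + 4) = -5*7 = -35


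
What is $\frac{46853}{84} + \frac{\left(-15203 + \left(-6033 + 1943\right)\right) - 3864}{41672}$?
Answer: $\frac{487628257}{875112} \approx 557.22$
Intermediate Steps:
$\frac{46853}{84} + \frac{\left(-15203 + \left(-6033 + 1943\right)\right) - 3864}{41672} = 46853 \cdot \frac{1}{84} + \left(\left(-15203 - 4090\right) - 3864\right) \frac{1}{41672} = \frac{46853}{84} + \left(-19293 - 3864\right) \frac{1}{41672} = \frac{46853}{84} - \frac{23157}{41672} = \frac{487628257}{875112}$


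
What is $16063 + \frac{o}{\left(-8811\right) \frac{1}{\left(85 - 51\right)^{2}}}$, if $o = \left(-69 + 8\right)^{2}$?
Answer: $\frac{137229617}{8811} \approx 15575.0$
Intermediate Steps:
$o = 3721$ ($o = \left(-61\right)^{2} = 3721$)
$16063 + \frac{o}{\left(-8811\right) \frac{1}{\left(85 - 51\right)^{2}}} = 16063 + \frac{3721}{\left(-8811\right) \frac{1}{\left(85 - 51\right)^{2}}} = 16063 + \frac{3721}{\left(-8811\right) \frac{1}{34^{2}}} = 16063 + \frac{3721}{\left(-8811\right) \frac{1}{1156}} = 16063 + \frac{3721}{- \frac{8811}{1156}} = 16063 + 3721 \left(- \frac{1156}{8811}\right) = 16063 - \frac{4301476}{8811} = \frac{137229617}{8811}$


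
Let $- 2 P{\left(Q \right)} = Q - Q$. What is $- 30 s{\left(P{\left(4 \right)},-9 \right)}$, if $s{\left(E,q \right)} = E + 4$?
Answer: $-120$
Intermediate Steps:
$P{\left(Q \right)} = 0$ ($P{\left(Q \right)} = - \frac{Q - Q}{2} = \left(- \frac{1}{2}\right) 0 = 0$)
$s{\left(E,q \right)} = 4 + E$
$- 30 s{\left(P{\left(4 \right)},-9 \right)} = - 30 \left(4 + 0\right) = \left(-30\right) 4 = -120$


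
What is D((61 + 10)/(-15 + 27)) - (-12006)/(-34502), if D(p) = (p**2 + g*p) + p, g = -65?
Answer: -854564669/2484144 ≈ -344.01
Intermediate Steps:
D(p) = p**2 - 64*p (D(p) = (p**2 - 65*p) + p = p**2 - 64*p)
D((61 + 10)/(-15 + 27)) - (-12006)/(-34502) = ((61 + 10)/(-15 + 27))*(-64 + (61 + 10)/(-15 + 27)) - (-12006)/(-34502) = (71/12)*(-64 + 71/12) - (-12006)*(-1)/34502 = (71*(1/12))*(-64 + 71*(1/12)) - 1*6003/17251 = 71*(-64 + 71/12)/12 - 6003/17251 = (71/12)*(-697/12) - 6003/17251 = -49487/144 - 6003/17251 = -854564669/2484144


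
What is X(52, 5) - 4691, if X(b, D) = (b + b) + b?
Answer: -4535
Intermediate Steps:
X(b, D) = 3*b (X(b, D) = 2*b + b = 3*b)
X(52, 5) - 4691 = 3*52 - 4691 = 156 - 4691 = -4535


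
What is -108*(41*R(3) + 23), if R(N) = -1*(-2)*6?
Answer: -55620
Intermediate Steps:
R(N) = 12 (R(N) = 2*6 = 12)
-108*(41*R(3) + 23) = -108*(41*12 + 23) = -108*(492 + 23) = -108*515 = -55620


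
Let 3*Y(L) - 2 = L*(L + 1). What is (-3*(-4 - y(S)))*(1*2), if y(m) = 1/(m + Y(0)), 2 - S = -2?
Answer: 177/7 ≈ 25.286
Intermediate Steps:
S = 4 (S = 2 - 1*(-2) = 2 + 2 = 4)
Y(L) = ⅔ + L*(1 + L)/3 (Y(L) = ⅔ + (L*(L + 1))/3 = ⅔ + (L*(1 + L))/3 = ⅔ + L*(1 + L)/3)
y(m) = 1/(⅔ + m) (y(m) = 1/(m + (⅔ + (⅓)*0 + (⅓)*0²)) = 1/(m + (⅔ + 0 + (⅓)*0)) = 1/(m + (⅔ + 0 + 0)) = 1/(m + ⅔) = 1/(⅔ + m))
(-3*(-4 - y(S)))*(1*2) = (-3*(-4 - 3/(2 + 3*4)))*(1*2) = -3*(-4 - 3/(2 + 12))*2 = -3*(-4 - 3/14)*2 = -3*(-59/14)*2 = (177/14)*2 = 177/7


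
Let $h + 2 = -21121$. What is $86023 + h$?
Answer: $64900$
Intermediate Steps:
$h = -21123$ ($h = -2 - 21121 = -21123$)
$86023 + h = 86023 - 21123 = 64900$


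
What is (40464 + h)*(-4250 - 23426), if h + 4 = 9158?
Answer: -1373227768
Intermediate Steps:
h = 9154 (h = -4 + 9158 = 9154)
(40464 + h)*(-4250 - 23426) = (40464 + 9154)*(-4250 - 23426) = 49618*(-27676) = -1373227768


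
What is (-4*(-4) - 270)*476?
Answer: -120904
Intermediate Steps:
(-4*(-4) - 270)*476 = (16 - 270)*476 = -254*476 = -120904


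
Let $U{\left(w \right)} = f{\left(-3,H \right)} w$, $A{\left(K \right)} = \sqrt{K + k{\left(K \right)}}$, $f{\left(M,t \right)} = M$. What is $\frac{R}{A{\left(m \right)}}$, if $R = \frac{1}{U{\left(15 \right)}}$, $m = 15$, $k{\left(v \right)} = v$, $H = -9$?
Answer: $- \frac{\sqrt{30}}{1350} \approx -0.0040572$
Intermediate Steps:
$A{\left(K \right)} = \sqrt{2} \sqrt{K}$ ($A{\left(K \right)} = \sqrt{K + K} = \sqrt{2 K} = \sqrt{2} \sqrt{K}$)
$U{\left(w \right)} = - 3 w$
$R = - \frac{1}{45}$ ($R = \frac{1}{\left(-3\right) 15} = \frac{1}{-45} = - \frac{1}{45} \approx -0.022222$)
$\frac{R}{A{\left(m \right)}} = - \frac{1}{45 \sqrt{2} \sqrt{15}} = - \frac{1}{45 \sqrt{30}} = - \frac{\frac{1}{30} \sqrt{30}}{45} = - \frac{\sqrt{30}}{1350}$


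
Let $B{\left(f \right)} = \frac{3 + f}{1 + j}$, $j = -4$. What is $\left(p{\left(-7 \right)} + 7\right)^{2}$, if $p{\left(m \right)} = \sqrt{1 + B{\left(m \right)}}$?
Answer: $\frac{\left(21 + \sqrt{21}\right)^{2}}{9} \approx 72.719$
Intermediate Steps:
$B{\left(f \right)} = -1 - \frac{f}{3}$ ($B{\left(f \right)} = \frac{3 + f}{1 - 4} = \frac{3 + f}{-3} = \left(3 + f\right) \left(- \frac{1}{3}\right) = -1 - \frac{f}{3}$)
$p{\left(m \right)} = \frac{\sqrt{3} \sqrt{- m}}{3}$ ($p{\left(m \right)} = \sqrt{1 - \left(1 + \frac{m}{3}\right)} = \sqrt{- \frac{m}{3}} = \frac{\sqrt{3} \sqrt{- m}}{3}$)
$\left(p{\left(-7 \right)} + 7\right)^{2} = \left(\frac{\sqrt{3} \sqrt{\left(-1\right) \left(-7\right)}}{3} + 7\right)^{2} = \left(\frac{\sqrt{3} \sqrt{7}}{3} + 7\right)^{2} = \left(\frac{\sqrt{21}}{3} + 7\right)^{2} = \left(7 + \frac{\sqrt{21}}{3}\right)^{2}$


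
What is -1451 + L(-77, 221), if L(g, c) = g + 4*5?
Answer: -1508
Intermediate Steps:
L(g, c) = 20 + g (L(g, c) = g + 20 = 20 + g)
-1451 + L(-77, 221) = -1451 + (20 - 77) = -1451 - 57 = -1508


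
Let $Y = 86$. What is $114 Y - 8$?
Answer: $9796$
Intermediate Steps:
$114 Y - 8 = 114 \cdot 86 - 8 = 9804 - 8 = 9796$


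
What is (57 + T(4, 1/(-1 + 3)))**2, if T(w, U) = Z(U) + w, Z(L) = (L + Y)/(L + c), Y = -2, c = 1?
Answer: 3600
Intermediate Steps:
Z(L) = (-2 + L)/(1 + L) (Z(L) = (L - 2)/(L + 1) = (-2 + L)/(1 + L))
T(w, U) = w + (-2 + U)/(1 + U) (T(w, U) = (-2 + U)/(1 + U) + w = w + (-2 + U)/(1 + U))
(57 + T(4, 1/(-1 + 3)))**2 = (57 + (-2 + 1/(-1 + 3) + 4*(1 + 1/(-1 + 3)))/(1 + 1/(-1 + 3)))**2 = (57 + (-2 + 1/2 + 4*(1 + 1/2))/(1 + 1/2))**2 = (57 + (-2 + 1/2 + 4*(3/2))/(3/2))**2 = (57 + 2*(-2 + 1/2 + 6)/3)**2 = (57 + (2/3)*(9/2))**2 = (57 + 3)**2 = 60**2 = 3600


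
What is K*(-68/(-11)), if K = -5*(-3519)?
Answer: 1196460/11 ≈ 1.0877e+5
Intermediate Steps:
K = 17595
K*(-68/(-11)) = 17595*(-68/(-11)) = 17595*(-68*(-1/11)) = 17595*(68/11) = 1196460/11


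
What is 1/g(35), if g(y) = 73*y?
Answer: 1/2555 ≈ 0.00039139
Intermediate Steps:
1/g(35) = 1/(73*35) = 1/2555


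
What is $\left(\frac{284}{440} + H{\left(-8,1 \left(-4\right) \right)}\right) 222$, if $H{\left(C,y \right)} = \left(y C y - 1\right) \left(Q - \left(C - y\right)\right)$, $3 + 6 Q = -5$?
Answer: $- \frac{4192359}{55} \approx -76225.0$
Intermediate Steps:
$Q = - \frac{4}{3}$ ($Q = - \frac{1}{2} + \frac{1}{6} \left(-5\right) = - \frac{1}{2} - \frac{5}{6} = - \frac{4}{3} \approx -1.3333$)
$H{\left(C,y \right)} = \left(-1 + C y^{2}\right) \left(- \frac{4}{3} + y - C\right)$ ($H{\left(C,y \right)} = \left(y C y - 1\right) \left(- \frac{4}{3} - \left(C - y\right)\right) = \left(C y y - 1\right) \left(- \frac{4}{3} + y - C\right) = \left(C y^{2} - 1\right) \left(- \frac{4}{3} + y - C\right) = \left(-1 + C y^{2}\right) \left(- \frac{4}{3} + y - C\right)$)
$\left(\frac{284}{440} + H{\left(-8,1 \left(-4\right) \right)}\right) 222 = \left(\frac{284}{440} - \left(\frac{20}{3} - 512 - 4 - \frac{512}{3} + \left(-8\right)^{2} \left(1 \left(-4\right)\right)^{2}\right)\right) 222 = \left(284 \cdot \frac{1}{440} - \left(\frac{8}{3} - 512 + \frac{2560}{3}\right)\right) 222 = \left(\frac{71}{110} - \left(- \frac{1528}{3} + \frac{2560}{3}\right)\right) 222 = \left(\frac{71}{110} + \left(\frac{4}{3} - 8 + 4 + 512 - 1024 + \frac{512}{3}\right)\right) 222 = \left(\frac{71}{110} - 344\right) 222 = \left(- \frac{37769}{110}\right) 222 = - \frac{4192359}{55}$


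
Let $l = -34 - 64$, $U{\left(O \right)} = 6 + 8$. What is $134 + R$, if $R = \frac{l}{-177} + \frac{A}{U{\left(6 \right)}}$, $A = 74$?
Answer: $\frac{173261}{1239} \approx 139.84$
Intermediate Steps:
$U{\left(O \right)} = 14$
$l = -98$
$R = \frac{7235}{1239}$ ($R = - \frac{98}{-177} + \frac{74}{14} = \left(-98\right) \left(- \frac{1}{177}\right) + 74 \cdot \frac{1}{14} = \frac{98}{177} + \frac{37}{7} = \frac{7235}{1239} \approx 5.8394$)
$134 + R = 134 + \frac{7235}{1239} = \frac{173261}{1239}$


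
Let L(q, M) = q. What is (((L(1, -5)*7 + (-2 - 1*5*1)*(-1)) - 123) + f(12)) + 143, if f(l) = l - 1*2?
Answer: 44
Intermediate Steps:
f(l) = -2 + l (f(l) = l - 2 = -2 + l)
(((L(1, -5)*7 + (-2 - 1*5*1)*(-1)) - 123) + f(12)) + 143 = (((1*7 + (-2 - 1*5*1)*(-1)) - 123) + (-2 + 12)) + 143 = (((7 + (-2 - 5*1)*(-1)) - 123) + 10) + 143 = (((7 + (-2 - 5)*(-1)) - 123) + 10) + 143 = (((7 - 7*(-1)) - 123) + 10) + 143 = (((7 + 7) - 123) + 10) + 143 = ((14 - 123) + 10) + 143 = (-109 + 10) + 143 = -99 + 143 = 44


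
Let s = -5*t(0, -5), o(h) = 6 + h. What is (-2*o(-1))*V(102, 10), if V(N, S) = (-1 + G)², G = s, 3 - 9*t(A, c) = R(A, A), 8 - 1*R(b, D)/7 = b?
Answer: -655360/81 ≈ -8090.9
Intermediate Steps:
R(b, D) = 56 - 7*b
t(A, c) = -53/9 + 7*A/9 (t(A, c) = ⅓ - (56 - 7*A)/9 = ⅓ + (-56/9 + 7*A/9) = -53/9 + 7*A/9)
s = 265/9 (s = -5*(-53/9 + (7/9)*0) = -5*(-53/9 + 0) = -5*(-53/9) = 265/9 ≈ 29.444)
G = 265/9 ≈ 29.444
V(N, S) = 65536/81 (V(N, S) = (-1 + 265/9)² = (256/9)² = 65536/81)
(-2*o(-1))*V(102, 10) = -2*(6 - 1)*(65536/81) = -2*5*(65536/81) = -10*65536/81 = -655360/81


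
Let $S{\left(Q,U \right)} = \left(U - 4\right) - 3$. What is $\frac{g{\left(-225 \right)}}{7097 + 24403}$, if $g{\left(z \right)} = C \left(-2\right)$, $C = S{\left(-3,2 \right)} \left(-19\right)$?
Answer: $- \frac{19}{3150} \approx -0.0060317$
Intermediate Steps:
$S{\left(Q,U \right)} = -7 + U$ ($S{\left(Q,U \right)} = \left(-4 + U\right) - 3 = -7 + U$)
$C = 95$ ($C = \left(-7 + 2\right) \left(-19\right) = \left(-5\right) \left(-19\right) = 95$)
$g{\left(z \right)} = -190$ ($g{\left(z \right)} = 95 \left(-2\right) = -190$)
$\frac{g{\left(-225 \right)}}{7097 + 24403} = - \frac{190}{7097 + 24403} = - \frac{190}{31500} = \left(-190\right) \frac{1}{31500} = - \frac{19}{3150}$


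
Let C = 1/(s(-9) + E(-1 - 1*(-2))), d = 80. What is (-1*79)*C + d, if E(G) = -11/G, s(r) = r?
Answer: 1679/20 ≈ 83.950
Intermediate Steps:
C = -1/20 (C = 1/(-9 - 11/(-1 - 1*(-2))) = 1/(-9 - 11/(-1 + 2)) = 1/(-9 - 11/1) = 1/(-9 - 11*1) = 1/(-9 - 11) = 1/(-20) = -1/20 ≈ -0.050000)
(-1*79)*C + d = -1*79*(-1/20) + 80 = -79*(-1/20) + 80 = 79/20 + 80 = 1679/20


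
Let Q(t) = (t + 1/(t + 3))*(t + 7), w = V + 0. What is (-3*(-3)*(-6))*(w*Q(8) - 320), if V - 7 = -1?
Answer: -242460/11 ≈ -22042.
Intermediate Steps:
V = 6 (V = 7 - 1 = 6)
w = 6 (w = 6 + 0 = 6)
Q(t) = (7 + t)*(t + 1/(3 + t)) (Q(t) = (t + 1/(3 + t))*(7 + t) = (7 + t)*(t + 1/(3 + t)))
(-3*(-3)*(-6))*(w*Q(8) - 320) = (-3*(-3)*(-6))*(6*((7 + 8³ + 10*8² + 22*8)/(3 + 8)) - 320) = (9*(-6))*(6*((7 + 512 + 10*64 + 176)/11) - 320) = -54*(6*((7 + 512 + 640 + 176)/11) - 320) = -54*(6*((1/11)*1335) - 320) = -54*(6*(1335/11) - 320) = -54*(8010/11 - 320) = -54*4490/11 = -242460/11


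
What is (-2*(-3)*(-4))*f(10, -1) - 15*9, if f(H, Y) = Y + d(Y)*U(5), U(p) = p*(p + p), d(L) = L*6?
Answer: 7089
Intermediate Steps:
d(L) = 6*L
U(p) = 2*p² (U(p) = p*(2*p) = 2*p²)
f(H, Y) = 301*Y (f(H, Y) = Y + (6*Y)*(2*5²) = Y + (6*Y)*(2*25) = Y + (6*Y)*50 = Y + 300*Y = 301*Y)
(-2*(-3)*(-4))*f(10, -1) - 15*9 = (-2*(-3)*(-4))*(301*(-1)) - 15*9 = (6*(-4))*(-301) - 135 = -24*(-301) - 135 = 7224 - 135 = 7089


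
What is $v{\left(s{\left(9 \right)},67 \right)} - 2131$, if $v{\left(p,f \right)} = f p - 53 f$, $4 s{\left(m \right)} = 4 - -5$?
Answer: $- \frac{22125}{4} \approx -5531.3$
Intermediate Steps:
$s{\left(m \right)} = \frac{9}{4}$ ($s{\left(m \right)} = \frac{4 - -5}{4} = \frac{4 + 5}{4} = \frac{1}{4} \cdot 9 = \frac{9}{4}$)
$v{\left(p,f \right)} = - 53 f + f p$
$v{\left(s{\left(9 \right)},67 \right)} - 2131 = 67 \left(-53 + \frac{9}{4}\right) - 2131 = 67 \left(- \frac{203}{4}\right) - 2131 = - \frac{13601}{4} - 2131 = - \frac{22125}{4}$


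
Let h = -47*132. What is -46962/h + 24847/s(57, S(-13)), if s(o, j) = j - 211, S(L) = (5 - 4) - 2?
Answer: -12016237/109604 ≈ -109.63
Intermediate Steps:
h = -6204
S(L) = -1 (S(L) = 1 - 2 = -1)
s(o, j) = -211 + j
-46962/h + 24847/s(57, S(-13)) = -46962/(-6204) + 24847/(-211 - 1) = -46962*(-1/6204) + 24847/(-212) = 7827/1034 + 24847*(-1/212) = 7827/1034 - 24847/212 = -12016237/109604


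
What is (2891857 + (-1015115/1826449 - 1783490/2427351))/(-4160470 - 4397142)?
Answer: -3205211993574756742/9484899446736320397 ≈ -0.33793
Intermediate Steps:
(2891857 + (-1015115/1826449 - 1783490/2427351))/(-4160470 - 4397142) = (2891857 + (-1015115*1/1826449 - 1783490*1/2427351))/(-8557612) = (2891857 + (-1015115/1826449 - 1783490/2427351))*(-1/8557612) = (2891857 - 5721493937375/4433432806599)*(-1/8557612) = (12820847974299026968/4433432806599)*(-1/8557612) = -3205211993574756742/9484899446736320397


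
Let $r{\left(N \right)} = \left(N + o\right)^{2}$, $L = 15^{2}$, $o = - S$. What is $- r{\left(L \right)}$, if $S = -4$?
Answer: $-52441$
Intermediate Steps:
$o = 4$ ($o = \left(-1\right) \left(-4\right) = 4$)
$L = 225$
$r{\left(N \right)} = \left(4 + N\right)^{2}$ ($r{\left(N \right)} = \left(N + 4\right)^{2} = \left(4 + N\right)^{2}$)
$- r{\left(L \right)} = - \left(4 + 225\right)^{2} = - 229^{2} = \left(-1\right) 52441 = -52441$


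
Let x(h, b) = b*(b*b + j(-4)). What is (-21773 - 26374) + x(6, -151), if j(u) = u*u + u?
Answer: -3492910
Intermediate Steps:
j(u) = u + u**2 (j(u) = u**2 + u = u + u**2)
x(h, b) = b*(12 + b**2) (x(h, b) = b*(b*b - 4*(1 - 4)) = b*(b**2 - 4*(-3)) = b*(b**2 + 12) = b*(12 + b**2))
(-21773 - 26374) + x(6, -151) = (-21773 - 26374) - 151*(12 + (-151)**2) = -48147 - 151*(12 + 22801) = -48147 - 151*22813 = -48147 - 3444763 = -3492910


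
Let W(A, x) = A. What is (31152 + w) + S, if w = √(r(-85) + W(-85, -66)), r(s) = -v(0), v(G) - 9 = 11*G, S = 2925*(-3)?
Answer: 22377 + I*√94 ≈ 22377.0 + 9.6954*I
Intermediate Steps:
S = -8775
v(G) = 9 + 11*G
r(s) = -9 (r(s) = -(9 + 11*0) = -(9 + 0) = -1*9 = -9)
w = I*√94 (w = √(-9 - 85) = √(-94) = I*√94 ≈ 9.6954*I)
(31152 + w) + S = (31152 + I*√94) - 8775 = 22377 + I*√94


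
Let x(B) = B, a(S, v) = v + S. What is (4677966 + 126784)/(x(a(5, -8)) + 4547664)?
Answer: 4804750/4547661 ≈ 1.0565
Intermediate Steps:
a(S, v) = S + v
(4677966 + 126784)/(x(a(5, -8)) + 4547664) = (4677966 + 126784)/((5 - 8) + 4547664) = 4804750/(-3 + 4547664) = 4804750/4547661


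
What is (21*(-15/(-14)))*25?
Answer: 1125/2 ≈ 562.50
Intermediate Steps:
(21*(-15/(-14)))*25 = (21*(-15*(-1/14)))*25 = (21*(15/14))*25 = (45/2)*25 = 1125/2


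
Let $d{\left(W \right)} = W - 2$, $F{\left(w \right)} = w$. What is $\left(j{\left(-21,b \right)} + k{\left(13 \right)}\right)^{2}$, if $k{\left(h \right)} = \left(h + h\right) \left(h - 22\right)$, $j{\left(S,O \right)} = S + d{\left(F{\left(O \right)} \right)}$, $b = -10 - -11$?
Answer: $65536$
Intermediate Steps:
$d{\left(W \right)} = -2 + W$
$b = 1$ ($b = -10 + 11 = 1$)
$j{\left(S,O \right)} = -2 + O + S$ ($j{\left(S,O \right)} = S + \left(-2 + O\right) = -2 + O + S$)
$k{\left(h \right)} = 2 h \left(-22 + h\right)$
$\left(j{\left(-21,b \right)} + k{\left(13 \right)}\right)^{2} = \left(\left(-2 + 1 - 21\right) + 2 \cdot 13 \left(-22 + 13\right)\right)^{2} = \left(-22 + 2 \cdot 13 \left(-9\right)\right)^{2} = \left(-22 - 234\right)^{2} = \left(-256\right)^{2} = 65536$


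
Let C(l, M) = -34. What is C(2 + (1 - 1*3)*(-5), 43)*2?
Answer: -68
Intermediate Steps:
C(2 + (1 - 1*3)*(-5), 43)*2 = -34*2 = -68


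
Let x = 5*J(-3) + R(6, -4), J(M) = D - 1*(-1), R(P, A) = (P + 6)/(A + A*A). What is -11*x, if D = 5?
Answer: -341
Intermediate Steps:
R(P, A) = (6 + P)/(A + A**2)
J(M) = 6 (J(M) = 5 - 1*(-1) = 5 + 1 = 6)
x = 31 (x = 5*6 + (6 + 6)/((-4)*(1 - 4)) = 30 - 1/4*12/(-3) = 30 - 1/4*(-1/3)*12 = 30 + 1 = 31)
-11*x = -11*31 = -341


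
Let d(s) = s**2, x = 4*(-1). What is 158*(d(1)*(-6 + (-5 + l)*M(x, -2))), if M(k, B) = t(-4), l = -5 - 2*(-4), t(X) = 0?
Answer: -948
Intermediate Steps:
x = -4
l = 3 (l = -5 + 8 = 3)
M(k, B) = 0
158*(d(1)*(-6 + (-5 + l)*M(x, -2))) = 158*(1**2*(-6 + (-5 + 3)*0)) = 158*(1*(-6 - 2*0)) = 158*(1*(-6 + 0)) = 158*(1*(-6)) = 158*(-6) = -948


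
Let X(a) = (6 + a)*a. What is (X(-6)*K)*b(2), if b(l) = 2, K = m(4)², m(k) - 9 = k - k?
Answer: 0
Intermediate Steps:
m(k) = 9 (m(k) = 9 + (k - k) = 9 + 0 = 9)
X(a) = a*(6 + a)
K = 81 (K = 9² = 81)
(X(-6)*K)*b(2) = (-6*(6 - 6)*81)*2 = (-6*0*81)*2 = (0*81)*2 = 0*2 = 0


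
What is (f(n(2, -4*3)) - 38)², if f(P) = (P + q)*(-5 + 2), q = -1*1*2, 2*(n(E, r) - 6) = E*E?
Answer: 3136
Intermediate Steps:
n(E, r) = 6 + E²/2 (n(E, r) = 6 + (E*E)/2 = 6 + E²/2)
q = -2 (q = -1*2 = -2)
f(P) = 6 - 3*P (f(P) = (P - 2)*(-5 + 2) = (-2 + P)*(-3) = 6 - 3*P)
(f(n(2, -4*3)) - 38)² = ((6 - 3*(6 + (½)*2²)) - 38)² = ((6 - 3*(6 + (½)*4)) - 38)² = ((6 - 3*(6 + 2)) - 38)² = ((6 - 3*8) - 38)² = ((6 - 24) - 38)² = (-18 - 38)² = (-56)² = 3136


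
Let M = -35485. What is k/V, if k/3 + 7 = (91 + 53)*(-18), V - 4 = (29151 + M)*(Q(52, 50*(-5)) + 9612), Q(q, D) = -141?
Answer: 7797/59989310 ≈ 0.00012997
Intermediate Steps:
V = -59989310 (V = 4 + (29151 - 35485)*(-141 + 9612) = 4 - 6334*9471 = 4 - 59989314 = -59989310)
k = -7797 (k = -21 + 3*((91 + 53)*(-18)) = -21 + 3*(144*(-18)) = -21 + 3*(-2592) = -21 - 7776 = -7797)
k/V = -7797/(-59989310) = -7797*(-1/59989310) = 7797/59989310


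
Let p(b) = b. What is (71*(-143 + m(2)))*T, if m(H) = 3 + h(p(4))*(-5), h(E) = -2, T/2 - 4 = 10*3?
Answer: -627640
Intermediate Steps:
T = 68 (T = 8 + 2*(10*3) = 8 + 2*30 = 8 + 60 = 68)
m(H) = 13 (m(H) = 3 - 2*(-5) = 3 + 10 = 13)
(71*(-143 + m(2)))*T = (71*(-143 + 13))*68 = (71*(-130))*68 = -9230*68 = -627640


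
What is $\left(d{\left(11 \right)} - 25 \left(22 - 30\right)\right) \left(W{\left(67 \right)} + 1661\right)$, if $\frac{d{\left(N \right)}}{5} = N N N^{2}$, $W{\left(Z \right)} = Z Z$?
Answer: $451440750$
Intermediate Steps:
$W{\left(Z \right)} = Z^{2}$
$d{\left(N \right)} = 5 N^{4}$ ($d{\left(N \right)} = 5 N N N^{2} = 5 N^{2} N^{2} = 5 N^{4}$)
$\left(d{\left(11 \right)} - 25 \left(22 - 30\right)\right) \left(W{\left(67 \right)} + 1661\right) = \left(5 \cdot 11^{4} - 25 \left(22 - 30\right)\right) \left(67^{2} + 1661\right) = \left(5 \cdot 14641 - -200\right) \left(4489 + 1661\right) = \left(73205 + 200\right) 6150 = 73405 \cdot 6150 = 451440750$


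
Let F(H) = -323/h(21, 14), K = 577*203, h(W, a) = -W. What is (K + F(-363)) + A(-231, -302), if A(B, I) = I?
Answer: 2453732/21 ≈ 1.1684e+5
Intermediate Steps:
K = 117131
F(H) = 323/21 (F(H) = -323/((-1*21)) = -323/(-21) = -323*(-1/21) = 323/21)
(K + F(-363)) + A(-231, -302) = (117131 + 323/21) - 302 = 2460074/21 - 302 = 2453732/21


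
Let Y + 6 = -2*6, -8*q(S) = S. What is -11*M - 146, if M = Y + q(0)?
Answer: 52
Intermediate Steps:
q(S) = -S/8
Y = -18 (Y = -6 - 2*6 = -6 - 12 = -18)
M = -18 (M = -18 - ⅛*0 = -18 + 0 = -18)
-11*M - 146 = -11*(-18) - 146 = 198 - 146 = 52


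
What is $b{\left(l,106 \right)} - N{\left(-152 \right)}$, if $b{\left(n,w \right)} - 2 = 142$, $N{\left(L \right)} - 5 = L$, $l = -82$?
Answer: $291$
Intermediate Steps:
$N{\left(L \right)} = 5 + L$
$b{\left(n,w \right)} = 144$ ($b{\left(n,w \right)} = 2 + 142 = 144$)
$b{\left(l,106 \right)} - N{\left(-152 \right)} = 144 - \left(5 - 152\right) = 144 - -147 = 144 + 147 = 291$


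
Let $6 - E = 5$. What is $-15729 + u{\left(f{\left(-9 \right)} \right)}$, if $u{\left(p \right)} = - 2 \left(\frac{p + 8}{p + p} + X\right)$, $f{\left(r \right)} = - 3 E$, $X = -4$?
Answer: $- \frac{47158}{3} \approx -15719.0$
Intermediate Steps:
$E = 1$ ($E = 6 - 5 = 1$)
$f{\left(r \right)} = -3$ ($f{\left(r \right)} = \left(-3\right) 1 = -3$)
$u{\left(p \right)} = 8 - \frac{8 + p}{p}$ ($u{\left(p \right)} = - 2 \left(\frac{p + 8}{p + p} - 4\right) = - 2 \left(\frac{8 + p}{2 p} - 4\right) = - 2 \left(-4 + \frac{8 + p}{2 p}\right) = 8 - \frac{8 + p}{p}$)
$-15729 + u{\left(f{\left(-9 \right)} \right)} = -15729 + \left(7 - \frac{8}{-3}\right) = -15729 + \left(7 - - \frac{8}{3}\right) = -15729 + \left(7 + \frac{8}{3}\right) = -15729 + \frac{29}{3} = - \frac{47158}{3}$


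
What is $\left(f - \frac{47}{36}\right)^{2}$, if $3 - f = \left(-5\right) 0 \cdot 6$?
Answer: $\frac{3721}{1296} \approx 2.8711$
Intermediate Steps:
$f = 3$ ($f = 3 - \left(-5\right) 0 \cdot 6 = 3 - 0 \cdot 6 = 3 - 0 = 3 + 0 = 3$)
$\left(f - \frac{47}{36}\right)^{2} = \left(3 - \frac{47}{36}\right)^{2} = \left(\frac{61}{36}\right)^{2} = \frac{3721}{1296}$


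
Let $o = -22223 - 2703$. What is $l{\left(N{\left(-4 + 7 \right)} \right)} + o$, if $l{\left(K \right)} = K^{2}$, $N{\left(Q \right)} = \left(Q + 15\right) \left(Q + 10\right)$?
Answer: $29830$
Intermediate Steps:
$N{\left(Q \right)} = \left(10 + Q\right) \left(15 + Q\right)$ ($N{\left(Q \right)} = \left(15 + Q\right) \left(10 + Q\right) = \left(10 + Q\right) \left(15 + Q\right)$)
$o = -24926$ ($o = -22223 + \left(-4005 + 1302\right) = -22223 - 2703 = -24926$)
$l{\left(N{\left(-4 + 7 \right)} \right)} + o = \left(150 + \left(-4 + 7\right)^{2} + 25 \left(-4 + 7\right)\right)^{2} - 24926 = \left(150 + 3^{2} + 25 \cdot 3\right)^{2} - 24926 = \left(150 + 9 + 75\right)^{2} - 24926 = 234^{2} - 24926 = 54756 - 24926 = 29830$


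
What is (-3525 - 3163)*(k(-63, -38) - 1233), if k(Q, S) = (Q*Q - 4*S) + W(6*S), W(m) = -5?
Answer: -19281504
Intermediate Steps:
k(Q, S) = -5 + Q² - 4*S (k(Q, S) = (Q*Q - 4*S) - 5 = (Q² - 4*S) - 5 = -5 + Q² - 4*S)
(-3525 - 3163)*(k(-63, -38) - 1233) = (-3525 - 3163)*((-5 + (-63)² - 4*(-38)) - 1233) = -6688*((-5 + 3969 + 152) - 1233) = -6688*(4116 - 1233) = -6688*2883 = -19281504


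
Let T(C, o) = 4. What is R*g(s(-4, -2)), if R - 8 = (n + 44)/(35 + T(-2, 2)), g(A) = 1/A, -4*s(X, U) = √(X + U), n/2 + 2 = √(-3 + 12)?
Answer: 716*I*√6/117 ≈ 14.99*I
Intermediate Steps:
n = 2 (n = -4 + 2*√(-3 + 12) = -4 + 2*√9 = -4 + 2*3 = -4 + 6 = 2)
s(X, U) = -√(U + X)/4 (s(X, U) = -√(X + U)/4 = -√(U + X)/4)
R = 358/39 (R = 8 + (2 + 44)/(35 + 4) = 8 + 46/39 = 358/39 ≈ 9.1795)
R*g(s(-4, -2)) = 358/(39*((-√(-2 - 4)/4))) = 358/(39*((-I*√6/4))) = 358*(2*I*√6/3)/39 = 716*I*√6/117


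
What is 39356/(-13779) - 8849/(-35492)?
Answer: -1274892781/489044268 ≈ -2.6069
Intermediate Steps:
39356/(-13779) - 8849/(-35492) = 39356*(-1/13779) - 8849*(-1/35492) = -39356/13779 + 8849/35492 = -1274892781/489044268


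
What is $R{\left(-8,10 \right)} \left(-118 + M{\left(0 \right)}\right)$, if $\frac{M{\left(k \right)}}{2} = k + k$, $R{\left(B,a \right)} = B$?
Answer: $944$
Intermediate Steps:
$M{\left(k \right)} = 4 k$ ($M{\left(k \right)} = 2 \left(k + k\right) = 2 \cdot 2 k = 4 k$)
$R{\left(-8,10 \right)} \left(-118 + M{\left(0 \right)}\right) = - 8 \left(-118 + 4 \cdot 0\right) = - 8 \left(-118 + 0\right) = \left(-8\right) \left(-118\right) = 944$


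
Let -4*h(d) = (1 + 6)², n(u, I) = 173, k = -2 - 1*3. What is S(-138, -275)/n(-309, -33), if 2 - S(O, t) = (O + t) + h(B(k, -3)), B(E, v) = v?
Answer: 1709/692 ≈ 2.4697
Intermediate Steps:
k = -5 (k = -2 - 3 = -5)
h(d) = -49/4 (h(d) = -(1 + 6)²/4 = -¼*7² = -¼*49 = -49/4)
S(O, t) = 57/4 - O - t (S(O, t) = 2 - ((O + t) - 49/4) = 2 - (-49/4 + O + t) = 2 + (49/4 - O - t) = 57/4 - O - t)
S(-138, -275)/n(-309, -33) = (57/4 - 1*(-138) - 1*(-275))/173 = (57/4 + 138 + 275)*(1/173) = (1709/4)*(1/173) = 1709/692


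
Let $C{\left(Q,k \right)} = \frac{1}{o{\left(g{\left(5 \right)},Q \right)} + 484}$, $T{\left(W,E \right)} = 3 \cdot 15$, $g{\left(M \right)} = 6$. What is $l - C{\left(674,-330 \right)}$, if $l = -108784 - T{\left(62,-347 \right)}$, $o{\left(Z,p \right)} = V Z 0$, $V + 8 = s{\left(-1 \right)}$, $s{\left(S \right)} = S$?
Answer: $- \frac{52673237}{484} \approx -1.0883 \cdot 10^{5}$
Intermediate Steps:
$V = -9$ ($V = -8 - 1 = -9$)
$T{\left(W,E \right)} = 45$
$o{\left(Z,p \right)} = 0$ ($o{\left(Z,p \right)} = - 9 Z 0 = 0$)
$l = -108829$ ($l = -108784 - 45 = -108829$)
$C{\left(Q,k \right)} = \frac{1}{484}$ ($C{\left(Q,k \right)} = \frac{1}{0 + 484} = \frac{1}{484}$)
$l - C{\left(674,-330 \right)} = -108829 - \frac{1}{484} = - \frac{52673237}{484}$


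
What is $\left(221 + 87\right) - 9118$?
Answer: $-8810$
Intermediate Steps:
$\left(221 + 87\right) - 9118 = 308 - 9118 = -8810$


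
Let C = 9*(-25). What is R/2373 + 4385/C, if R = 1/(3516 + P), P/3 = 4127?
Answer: -1225317796/62872635 ≈ -19.489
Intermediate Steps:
P = 12381 (P = 3*4127 = 12381)
C = -225
R = 1/15897 (R = 1/(3516 + 12381) = 1/15897 ≈ 6.2905e-5)
R/2373 + 4385/C = (1/15897)/2373 + 4385/(-225) = (1/15897)*(1/2373) + 4385*(-1/225) = 1/37723581 - 877/45 = -1225317796/62872635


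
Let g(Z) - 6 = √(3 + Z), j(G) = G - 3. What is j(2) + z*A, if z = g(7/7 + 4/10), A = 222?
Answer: 1331 + 222*√110/5 ≈ 1796.7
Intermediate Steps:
j(G) = -3 + G
g(Z) = 6 + √(3 + Z)
z = 6 + √110/5 (z = 6 + √(3 + (7/7 + 4/10)) = 6 + √(3 + (7*(⅐) + 4*(⅒))) = 6 + √(3 + (1 + ⅖)) = 6 + √(3 + 7/5) = 6 + √(22/5) = 6 + √110/5 ≈ 8.0976)
j(2) + z*A = (-3 + 2) + (6 + √110/5)*222 = -1 + (1332 + 222*√110/5) = 1331 + 222*√110/5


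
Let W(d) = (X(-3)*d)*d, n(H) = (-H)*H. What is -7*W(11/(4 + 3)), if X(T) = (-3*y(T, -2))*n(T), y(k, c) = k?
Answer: 9801/7 ≈ 1400.1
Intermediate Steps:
n(H) = -H²
X(T) = 3*T³ (X(T) = (-3*T)*(-T²) = 3*T³)
W(d) = -81*d² (W(d) = ((3*(-3)³)*d)*d = ((3*(-27))*d)*d = (-81*d)*d = -81*d²)
-7*W(11/(4 + 3)) = -(-567)*(11/(4 + 3))² = -(-567)*(11/7)² = -(-567)*121/49 = -7*(-9801/49) = 9801/7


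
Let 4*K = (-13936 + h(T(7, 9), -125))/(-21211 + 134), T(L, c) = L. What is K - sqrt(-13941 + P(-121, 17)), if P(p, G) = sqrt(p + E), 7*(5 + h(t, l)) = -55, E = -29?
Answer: 48821/295078 - sqrt(-13941 + 5*I*sqrt(6)) ≈ 0.11359 - 118.07*I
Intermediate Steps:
h(t, l) = -90/7 (h(t, l) = -5 + (1/7)*(-55) = -5 - 55/7 = -90/7)
P(p, G) = sqrt(-29 + p) (P(p, G) = sqrt(p - 29) = sqrt(-29 + p))
K = 48821/295078 (K = ((-13936 - 90/7)/(-21211 + 134))/4 = (-97642/7/(-21077))/4 = (-97642/7*(-1/21077))/4 = (1/4)*(97642/147539) = 48821/295078 ≈ 0.16545)
K - sqrt(-13941 + P(-121, 17)) = 48821/295078 - sqrt(-13941 + sqrt(-29 - 121)) = 48821/295078 - sqrt(-13941 + sqrt(-150)) = 48821/295078 - sqrt(-13941 + 5*I*sqrt(6))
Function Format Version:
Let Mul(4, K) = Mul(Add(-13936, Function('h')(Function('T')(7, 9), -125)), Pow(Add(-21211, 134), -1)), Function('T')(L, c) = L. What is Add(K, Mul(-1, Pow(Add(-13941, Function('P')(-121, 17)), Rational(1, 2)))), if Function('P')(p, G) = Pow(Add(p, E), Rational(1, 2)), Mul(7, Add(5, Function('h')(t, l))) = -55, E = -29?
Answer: Add(Rational(48821, 295078), Mul(-1, Pow(Add(-13941, Mul(5, I, Pow(6, Rational(1, 2)))), Rational(1, 2)))) ≈ Add(0.11359, Mul(-118.07, I))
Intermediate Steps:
Function('h')(t, l) = Rational(-90, 7) (Function('h')(t, l) = Add(-5, Mul(Rational(1, 7), -55)) = Add(-5, Rational(-55, 7)) = Rational(-90, 7))
Function('P')(p, G) = Pow(Add(-29, p), Rational(1, 2)) (Function('P')(p, G) = Pow(Add(p, -29), Rational(1, 2)) = Pow(Add(-29, p), Rational(1, 2)))
K = Rational(48821, 295078) (K = Mul(Rational(1, 4), Mul(Add(-13936, Rational(-90, 7)), Pow(Add(-21211, 134), -1))) = Mul(Rational(1, 4), Mul(Rational(-97642, 7), Pow(-21077, -1))) = Mul(Rational(1, 4), Mul(Rational(-97642, 7), Rational(-1, 21077))) = Mul(Rational(1, 4), Rational(97642, 147539)) = Rational(48821, 295078) ≈ 0.16545)
Add(K, Mul(-1, Pow(Add(-13941, Function('P')(-121, 17)), Rational(1, 2)))) = Add(Rational(48821, 295078), Mul(-1, Pow(Add(-13941, Pow(Add(-29, -121), Rational(1, 2))), Rational(1, 2)))) = Add(Rational(48821, 295078), Mul(-1, Pow(Add(-13941, Pow(-150, Rational(1, 2))), Rational(1, 2)))) = Add(Rational(48821, 295078), Mul(-1, Pow(Add(-13941, Mul(5, I, Pow(6, Rational(1, 2)))), Rational(1, 2))))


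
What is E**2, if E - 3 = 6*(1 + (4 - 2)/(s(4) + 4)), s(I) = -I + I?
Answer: 144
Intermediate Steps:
s(I) = 0
E = 12 (E = 3 + 6*(1 + (4 - 2)/(0 + 4)) = 3 + 6*(1 + 2/4) = 3 + 6*(1 + 2*(1/4)) = 3 + 6*(1 + 1/2) = 3 + 6*(3/2) = 3 + 9 = 12)
E**2 = 12**2 = 144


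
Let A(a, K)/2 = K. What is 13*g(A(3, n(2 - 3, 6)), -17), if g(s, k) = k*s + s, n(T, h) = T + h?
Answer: -2080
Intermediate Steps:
A(a, K) = 2*K
g(s, k) = s + k*s
13*g(A(3, n(2 - 3, 6)), -17) = 13*((2*((2 - 3) + 6))*(1 - 17)) = 13*((2*(-1 + 6))*(-16)) = 13*((2*5)*(-16)) = 13*(10*(-16)) = 13*(-160) = -2080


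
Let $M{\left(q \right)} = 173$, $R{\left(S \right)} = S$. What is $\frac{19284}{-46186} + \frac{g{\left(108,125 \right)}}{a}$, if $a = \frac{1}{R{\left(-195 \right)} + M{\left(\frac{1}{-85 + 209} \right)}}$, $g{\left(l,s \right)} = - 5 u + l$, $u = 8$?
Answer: $- \frac{34556770}{23093} \approx -1496.4$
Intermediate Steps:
$g{\left(l,s \right)} = -40 + l$ ($g{\left(l,s \right)} = \left(-5\right) 8 + l = -40 + l$)
$a = - \frac{1}{22}$ ($a = \frac{1}{-195 + 173} = \frac{1}{-22} = - \frac{1}{22} \approx -0.045455$)
$\frac{19284}{-46186} + \frac{g{\left(108,125 \right)}}{a} = \frac{19284}{-46186} + \frac{-40 + 108}{- \frac{1}{22}} = 19284 \left(- \frac{1}{46186}\right) + 68 \left(-22\right) = - \frac{9642}{23093} - 1496 = - \frac{34556770}{23093}$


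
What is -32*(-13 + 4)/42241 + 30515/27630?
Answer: 259388311/233423766 ≈ 1.1112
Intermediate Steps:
-32*(-13 + 4)/42241 + 30515/27630 = -32*(-9)*(1/42241) + 30515*(1/27630) = 288*(1/42241) + 6103/5526 = 288/42241 + 6103/5526 = 259388311/233423766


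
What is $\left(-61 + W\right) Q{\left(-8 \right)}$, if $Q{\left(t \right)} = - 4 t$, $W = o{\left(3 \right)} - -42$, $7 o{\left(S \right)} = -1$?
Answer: $- \frac{4288}{7} \approx -612.57$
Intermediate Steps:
$o{\left(S \right)} = - \frac{1}{7}$ ($o{\left(S \right)} = \frac{1}{7} \left(-1\right) = - \frac{1}{7}$)
$W = \frac{293}{7}$ ($W = - \frac{1}{7} - -42 = - \frac{1}{7} + 42 = \frac{293}{7} \approx 41.857$)
$\left(-61 + W\right) Q{\left(-8 \right)} = \left(-61 + \frac{293}{7}\right) \left(\left(-4\right) \left(-8\right)\right) = \left(- \frac{134}{7}\right) 32 = - \frac{4288}{7}$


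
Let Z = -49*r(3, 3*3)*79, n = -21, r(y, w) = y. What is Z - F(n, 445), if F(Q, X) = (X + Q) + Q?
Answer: -12016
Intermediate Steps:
Z = -11613 (Z = -49*3*79 = -147*79 = -11613)
F(Q, X) = X + 2*Q (F(Q, X) = (Q + X) + Q = X + 2*Q)
Z - F(n, 445) = -11613 - (445 + 2*(-21)) = -11613 - (445 - 42) = -11613 - 1*403 = -11613 - 403 = -12016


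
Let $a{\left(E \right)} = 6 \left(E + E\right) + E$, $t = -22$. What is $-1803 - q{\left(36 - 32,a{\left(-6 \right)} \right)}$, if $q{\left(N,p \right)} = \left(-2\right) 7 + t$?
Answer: $-1767$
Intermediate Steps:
$a{\left(E \right)} = 13 E$ ($a{\left(E \right)} = 6 \cdot 2 E + E = 12 E + E = 13 E$)
$q{\left(N,p \right)} = -36$ ($q{\left(N,p \right)} = \left(-2\right) 7 - 22 = -14 - 22 = -36$)
$-1803 - q{\left(36 - 32,a{\left(-6 \right)} \right)} = -1803 - -36 = -1803 + 36 = -1767$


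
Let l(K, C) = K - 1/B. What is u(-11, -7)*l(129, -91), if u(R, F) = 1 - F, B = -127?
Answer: 131072/127 ≈ 1032.1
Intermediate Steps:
l(K, C) = 1/127 + K (l(K, C) = K - 1/(-127) = K - 1*(-1/127) = K + 1/127 = 1/127 + K)
u(-11, -7)*l(129, -91) = (1 - 1*(-7))*(1/127 + 129) = (1 + 7)*(16384/127) = 8*(16384/127) = 131072/127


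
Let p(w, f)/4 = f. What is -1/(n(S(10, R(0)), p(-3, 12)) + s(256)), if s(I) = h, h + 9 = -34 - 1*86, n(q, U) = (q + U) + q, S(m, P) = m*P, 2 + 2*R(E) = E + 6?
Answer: 1/41 ≈ 0.024390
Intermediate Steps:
R(E) = 2 + E/2 (R(E) = -1 + (E + 6)/2 = -1 + (6 + E)/2 = -1 + (3 + E/2) = 2 + E/2)
p(w, f) = 4*f
S(m, P) = P*m
n(q, U) = U + 2*q (n(q, U) = (U + q) + q = U + 2*q)
h = -129 (h = -9 + (-34 - 1*86) = -9 + (-34 - 86) = -9 - 120 = -129)
s(I) = -129
-1/(n(S(10, R(0)), p(-3, 12)) + s(256)) = -1/((4*12 + 2*((2 + (1/2)*0)*10)) - 129) = -1/((48 + 2*((2 + 0)*10)) - 129) = -1/((48 + 2*(2*10)) - 129) = -1/((48 + 2*20) - 129) = -1/((48 + 40) - 129) = -1/(88 - 129) = -1/(-41) = -1*(-1/41) = 1/41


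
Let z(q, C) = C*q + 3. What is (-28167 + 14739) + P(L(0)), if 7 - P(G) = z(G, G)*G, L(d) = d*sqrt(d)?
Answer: -13421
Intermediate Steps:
L(d) = d**(3/2)
z(q, C) = 3 + C*q
P(G) = 7 - G*(3 + G**2) (P(G) = 7 - (3 + G*G)*G = 7 - (3 + G**2)*G = 7 - G*(3 + G**2))
(-28167 + 14739) + P(L(0)) = (-28167 + 14739) + (7 - 0**(3/2)*(3 + (0**(3/2))**2)) = -13428 + (7 - 1*0*(3 + 0**2)) = -13428 + (7 - 1*0*(3 + 0)) = -13428 + (7 - 1*0*3) = -13428 + (7 + 0) = -13428 + 7 = -13421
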